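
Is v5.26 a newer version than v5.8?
Yes. Version numbers are compared segment by segment as integers, not as decimals: minor version 26 > 8, so v5.26 > v5.8 (even though the decimal 5.26 < 5.8).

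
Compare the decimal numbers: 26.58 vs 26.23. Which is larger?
26.58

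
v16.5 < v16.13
True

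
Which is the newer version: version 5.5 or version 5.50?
version 5.50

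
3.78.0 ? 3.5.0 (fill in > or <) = >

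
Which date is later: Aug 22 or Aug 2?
Aug 22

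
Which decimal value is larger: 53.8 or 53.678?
53.8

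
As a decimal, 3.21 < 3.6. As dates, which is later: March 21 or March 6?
March 21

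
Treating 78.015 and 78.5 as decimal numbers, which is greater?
78.5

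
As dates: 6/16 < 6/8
False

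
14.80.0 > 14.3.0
True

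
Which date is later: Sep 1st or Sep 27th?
Sep 27th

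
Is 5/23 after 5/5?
Yes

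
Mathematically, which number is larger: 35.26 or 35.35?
35.35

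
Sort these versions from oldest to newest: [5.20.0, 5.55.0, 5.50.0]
[5.20.0, 5.50.0, 5.55.0]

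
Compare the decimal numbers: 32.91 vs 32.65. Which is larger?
32.91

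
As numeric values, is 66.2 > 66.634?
False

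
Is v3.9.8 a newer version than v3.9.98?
No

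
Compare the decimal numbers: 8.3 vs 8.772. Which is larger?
8.772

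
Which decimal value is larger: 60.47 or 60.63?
60.63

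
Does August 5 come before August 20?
Yes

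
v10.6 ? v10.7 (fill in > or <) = <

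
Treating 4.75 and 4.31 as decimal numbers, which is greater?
4.75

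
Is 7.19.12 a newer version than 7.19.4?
Yes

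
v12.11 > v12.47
False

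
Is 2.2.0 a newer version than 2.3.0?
No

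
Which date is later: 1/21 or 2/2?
2/2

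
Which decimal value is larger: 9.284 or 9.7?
9.7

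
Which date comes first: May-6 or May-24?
May-6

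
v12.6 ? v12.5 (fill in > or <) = >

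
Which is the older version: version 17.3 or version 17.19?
version 17.3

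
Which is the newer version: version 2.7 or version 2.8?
version 2.8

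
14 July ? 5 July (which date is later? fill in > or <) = >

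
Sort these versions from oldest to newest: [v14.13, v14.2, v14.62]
[v14.2, v14.13, v14.62]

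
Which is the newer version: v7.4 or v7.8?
v7.8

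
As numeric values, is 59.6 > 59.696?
False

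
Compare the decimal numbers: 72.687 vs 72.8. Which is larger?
72.8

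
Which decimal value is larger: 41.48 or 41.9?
41.9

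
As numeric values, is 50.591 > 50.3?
True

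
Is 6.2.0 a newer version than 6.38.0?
No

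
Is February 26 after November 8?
No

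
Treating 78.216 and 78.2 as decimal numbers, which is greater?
78.216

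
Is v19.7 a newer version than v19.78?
No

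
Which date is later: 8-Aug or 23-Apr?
8-Aug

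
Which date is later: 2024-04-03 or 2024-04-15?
2024-04-15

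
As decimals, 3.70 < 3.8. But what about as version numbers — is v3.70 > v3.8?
True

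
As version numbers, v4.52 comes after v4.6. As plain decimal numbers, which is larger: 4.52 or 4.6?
4.6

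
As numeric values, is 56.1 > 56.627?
False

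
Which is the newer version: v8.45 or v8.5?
v8.45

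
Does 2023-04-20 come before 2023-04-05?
No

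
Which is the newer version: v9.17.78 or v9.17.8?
v9.17.78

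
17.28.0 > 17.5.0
True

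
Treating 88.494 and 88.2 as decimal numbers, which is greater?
88.494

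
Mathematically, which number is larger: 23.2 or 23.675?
23.675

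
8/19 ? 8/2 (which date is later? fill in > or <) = >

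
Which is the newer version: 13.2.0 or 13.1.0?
13.2.0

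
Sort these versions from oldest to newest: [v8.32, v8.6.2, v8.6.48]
[v8.6.2, v8.6.48, v8.32]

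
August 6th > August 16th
False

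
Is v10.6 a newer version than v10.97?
No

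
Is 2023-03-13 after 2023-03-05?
Yes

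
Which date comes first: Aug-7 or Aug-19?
Aug-7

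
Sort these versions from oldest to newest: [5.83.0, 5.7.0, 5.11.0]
[5.7.0, 5.11.0, 5.83.0]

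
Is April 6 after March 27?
Yes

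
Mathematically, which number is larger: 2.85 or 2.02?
2.85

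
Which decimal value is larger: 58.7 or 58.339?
58.7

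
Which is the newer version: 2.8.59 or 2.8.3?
2.8.59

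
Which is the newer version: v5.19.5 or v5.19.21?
v5.19.21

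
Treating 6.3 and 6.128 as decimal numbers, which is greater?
6.3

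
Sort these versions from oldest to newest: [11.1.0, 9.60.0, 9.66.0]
[9.60.0, 9.66.0, 11.1.0]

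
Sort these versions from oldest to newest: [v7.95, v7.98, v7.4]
[v7.4, v7.95, v7.98]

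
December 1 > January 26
True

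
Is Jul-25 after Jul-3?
Yes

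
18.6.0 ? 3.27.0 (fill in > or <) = >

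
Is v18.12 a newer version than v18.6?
Yes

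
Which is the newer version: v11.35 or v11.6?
v11.35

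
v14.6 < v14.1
False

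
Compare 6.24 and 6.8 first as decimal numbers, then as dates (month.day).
As decimals: 6.24 < 6.8. As dates: 6/24 is later than 6/8 (day 24 > day 8).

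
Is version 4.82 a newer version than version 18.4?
No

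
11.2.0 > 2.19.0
True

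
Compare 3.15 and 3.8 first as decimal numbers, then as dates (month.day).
As decimals: 3.15 < 3.8. As dates: 3/15 is later than 3/8 (day 15 > day 8).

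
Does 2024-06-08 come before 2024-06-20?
Yes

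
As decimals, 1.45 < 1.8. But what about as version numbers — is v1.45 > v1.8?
True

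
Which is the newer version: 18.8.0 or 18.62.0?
18.62.0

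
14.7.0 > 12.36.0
True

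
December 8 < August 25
False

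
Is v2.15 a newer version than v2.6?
Yes. Version numbers are compared segment by segment as integers, not as decimals: minor version 15 > 6, so v2.15 > v2.6 (even though the decimal 2.15 < 2.6).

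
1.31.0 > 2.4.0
False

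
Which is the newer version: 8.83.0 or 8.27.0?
8.83.0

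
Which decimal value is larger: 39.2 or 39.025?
39.2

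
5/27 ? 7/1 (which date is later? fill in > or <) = <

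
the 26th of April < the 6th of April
False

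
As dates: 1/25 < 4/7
True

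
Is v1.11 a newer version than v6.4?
No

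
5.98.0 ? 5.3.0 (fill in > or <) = >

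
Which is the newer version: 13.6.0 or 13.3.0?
13.6.0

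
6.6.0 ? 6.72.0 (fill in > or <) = <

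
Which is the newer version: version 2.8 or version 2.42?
version 2.42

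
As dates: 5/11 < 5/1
False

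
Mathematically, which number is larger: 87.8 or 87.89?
87.89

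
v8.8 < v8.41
True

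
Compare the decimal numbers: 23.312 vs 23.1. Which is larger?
23.312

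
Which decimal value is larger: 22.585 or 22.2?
22.585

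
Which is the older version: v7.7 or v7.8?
v7.7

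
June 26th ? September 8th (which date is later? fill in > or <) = <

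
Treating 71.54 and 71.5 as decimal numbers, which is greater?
71.54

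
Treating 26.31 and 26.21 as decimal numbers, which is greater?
26.31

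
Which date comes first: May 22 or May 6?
May 6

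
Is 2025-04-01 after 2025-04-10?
No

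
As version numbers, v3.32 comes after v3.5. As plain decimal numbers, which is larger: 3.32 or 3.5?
3.5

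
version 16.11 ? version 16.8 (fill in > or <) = >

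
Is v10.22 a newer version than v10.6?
Yes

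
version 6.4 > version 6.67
False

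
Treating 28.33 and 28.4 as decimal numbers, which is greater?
28.4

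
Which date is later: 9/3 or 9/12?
9/12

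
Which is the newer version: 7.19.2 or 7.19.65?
7.19.65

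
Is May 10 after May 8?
Yes. Day 10 comes after day 8 in May — this is a date comparison, not a decimal one (the decimal 5.10 would be smaller than 5.8).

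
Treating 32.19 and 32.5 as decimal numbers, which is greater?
32.5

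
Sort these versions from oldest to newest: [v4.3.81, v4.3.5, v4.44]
[v4.3.5, v4.3.81, v4.44]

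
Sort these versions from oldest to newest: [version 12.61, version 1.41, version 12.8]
[version 1.41, version 12.8, version 12.61]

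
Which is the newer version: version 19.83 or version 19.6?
version 19.83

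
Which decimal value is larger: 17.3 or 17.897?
17.897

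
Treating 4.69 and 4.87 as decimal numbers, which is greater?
4.87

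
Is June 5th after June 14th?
No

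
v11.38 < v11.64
True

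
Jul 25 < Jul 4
False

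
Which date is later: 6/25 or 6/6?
6/25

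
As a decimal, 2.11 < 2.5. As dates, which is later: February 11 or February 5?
February 11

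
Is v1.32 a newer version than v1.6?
Yes. Version numbers are compared segment by segment as integers, not as decimals: minor version 32 > 6, so v1.32 > v1.6 (even though the decimal 1.32 < 1.6).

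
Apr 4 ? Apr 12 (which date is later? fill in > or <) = <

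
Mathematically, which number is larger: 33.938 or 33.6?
33.938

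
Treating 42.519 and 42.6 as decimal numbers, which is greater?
42.6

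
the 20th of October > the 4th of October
True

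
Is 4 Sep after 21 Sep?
No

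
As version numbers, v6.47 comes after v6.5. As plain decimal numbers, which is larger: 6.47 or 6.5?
6.5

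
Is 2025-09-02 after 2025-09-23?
No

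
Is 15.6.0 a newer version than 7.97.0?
Yes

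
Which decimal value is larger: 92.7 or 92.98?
92.98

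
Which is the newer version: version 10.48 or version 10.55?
version 10.55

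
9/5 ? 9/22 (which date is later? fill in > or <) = <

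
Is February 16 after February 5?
Yes. Day 16 comes after day 5 in February — this is a date comparison, not a decimal one (the decimal 2.16 would be smaller than 2.5).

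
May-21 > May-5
True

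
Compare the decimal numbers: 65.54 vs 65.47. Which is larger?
65.54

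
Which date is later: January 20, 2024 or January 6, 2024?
January 20, 2024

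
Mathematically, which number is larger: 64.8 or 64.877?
64.877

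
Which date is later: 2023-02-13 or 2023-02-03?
2023-02-13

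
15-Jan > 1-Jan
True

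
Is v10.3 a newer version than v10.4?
No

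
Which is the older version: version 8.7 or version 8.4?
version 8.4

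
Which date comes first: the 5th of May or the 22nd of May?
the 5th of May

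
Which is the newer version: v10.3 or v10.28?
v10.28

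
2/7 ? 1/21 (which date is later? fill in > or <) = >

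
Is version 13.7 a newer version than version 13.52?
No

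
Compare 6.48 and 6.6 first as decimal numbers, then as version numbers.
As decimals: 6.48 < 6.6. As versions: v6.48 > v6.6 (minor version 48 > 6).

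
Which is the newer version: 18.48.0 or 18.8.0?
18.48.0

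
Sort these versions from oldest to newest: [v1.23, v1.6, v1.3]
[v1.3, v1.6, v1.23]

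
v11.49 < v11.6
False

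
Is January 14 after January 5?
Yes. Day 14 comes after day 5 in January — this is a date comparison, not a decimal one (the decimal 1.14 would be smaller than 1.5).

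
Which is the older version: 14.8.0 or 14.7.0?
14.7.0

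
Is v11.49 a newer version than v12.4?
No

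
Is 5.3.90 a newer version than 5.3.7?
Yes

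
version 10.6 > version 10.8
False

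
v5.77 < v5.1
False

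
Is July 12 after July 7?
Yes. Day 12 comes after day 7 in July — this is a date comparison, not a decimal one (the decimal 7.12 would be smaller than 7.7).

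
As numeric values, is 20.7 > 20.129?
True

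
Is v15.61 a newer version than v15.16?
Yes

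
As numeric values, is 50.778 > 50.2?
True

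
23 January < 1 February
True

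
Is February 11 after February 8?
Yes. Day 11 comes after day 8 in February — this is a date comparison, not a decimal one (the decimal 2.11 would be smaller than 2.8).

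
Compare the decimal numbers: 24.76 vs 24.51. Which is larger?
24.76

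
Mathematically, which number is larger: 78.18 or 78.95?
78.95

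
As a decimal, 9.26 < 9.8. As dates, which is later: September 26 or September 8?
September 26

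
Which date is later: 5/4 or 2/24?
5/4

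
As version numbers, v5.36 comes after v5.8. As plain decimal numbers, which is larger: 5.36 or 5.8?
5.8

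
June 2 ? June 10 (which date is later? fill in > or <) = <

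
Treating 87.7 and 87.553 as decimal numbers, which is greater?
87.7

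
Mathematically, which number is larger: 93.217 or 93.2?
93.217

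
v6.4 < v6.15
True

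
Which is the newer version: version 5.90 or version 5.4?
version 5.90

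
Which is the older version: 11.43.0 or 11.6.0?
11.6.0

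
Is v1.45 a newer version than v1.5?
Yes. Version numbers are compared segment by segment as integers, not as decimals: minor version 45 > 5, so v1.45 > v1.5 (even though the decimal 1.45 < 1.5).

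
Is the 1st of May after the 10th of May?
No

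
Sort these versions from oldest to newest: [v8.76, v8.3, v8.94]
[v8.3, v8.76, v8.94]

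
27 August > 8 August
True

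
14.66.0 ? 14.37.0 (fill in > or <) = >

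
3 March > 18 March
False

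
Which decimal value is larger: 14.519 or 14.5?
14.519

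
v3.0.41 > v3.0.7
True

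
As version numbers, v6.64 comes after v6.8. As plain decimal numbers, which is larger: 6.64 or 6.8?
6.8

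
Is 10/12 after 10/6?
Yes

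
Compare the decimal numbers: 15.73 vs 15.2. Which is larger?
15.73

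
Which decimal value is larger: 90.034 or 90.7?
90.7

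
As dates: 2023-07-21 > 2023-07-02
True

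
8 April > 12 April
False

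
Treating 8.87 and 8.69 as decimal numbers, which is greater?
8.87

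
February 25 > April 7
False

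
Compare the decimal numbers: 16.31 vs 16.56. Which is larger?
16.56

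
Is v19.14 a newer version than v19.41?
No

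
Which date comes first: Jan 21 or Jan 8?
Jan 8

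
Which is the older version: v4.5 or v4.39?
v4.5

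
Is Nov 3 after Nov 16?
No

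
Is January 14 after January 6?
Yes. Day 14 comes after day 6 in January — this is a date comparison, not a decimal one (the decimal 1.14 would be smaller than 1.6).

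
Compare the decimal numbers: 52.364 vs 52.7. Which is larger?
52.7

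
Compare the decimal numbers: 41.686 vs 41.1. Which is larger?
41.686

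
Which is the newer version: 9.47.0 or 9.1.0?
9.47.0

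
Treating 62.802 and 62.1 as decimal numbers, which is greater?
62.802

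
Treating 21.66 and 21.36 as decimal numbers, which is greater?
21.66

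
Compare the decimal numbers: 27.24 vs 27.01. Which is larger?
27.24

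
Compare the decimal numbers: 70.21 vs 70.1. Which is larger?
70.21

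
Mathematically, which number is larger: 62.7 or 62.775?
62.775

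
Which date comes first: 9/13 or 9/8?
9/8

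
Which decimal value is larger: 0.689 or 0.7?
0.7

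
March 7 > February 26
True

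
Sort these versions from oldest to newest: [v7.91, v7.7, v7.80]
[v7.7, v7.80, v7.91]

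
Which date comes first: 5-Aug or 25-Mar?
25-Mar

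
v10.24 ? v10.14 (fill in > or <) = >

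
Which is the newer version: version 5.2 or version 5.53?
version 5.53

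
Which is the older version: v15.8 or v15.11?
v15.8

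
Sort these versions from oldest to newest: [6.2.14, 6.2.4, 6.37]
[6.2.4, 6.2.14, 6.37]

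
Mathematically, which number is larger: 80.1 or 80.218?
80.218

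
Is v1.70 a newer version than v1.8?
Yes. Version numbers are compared segment by segment as integers, not as decimals: minor version 70 > 8, so v1.70 > v1.8 (even though the decimal 1.70 < 1.8).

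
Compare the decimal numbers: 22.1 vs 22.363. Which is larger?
22.363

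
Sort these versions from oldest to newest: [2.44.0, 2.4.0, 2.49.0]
[2.4.0, 2.44.0, 2.49.0]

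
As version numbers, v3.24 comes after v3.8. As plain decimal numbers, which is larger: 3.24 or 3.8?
3.8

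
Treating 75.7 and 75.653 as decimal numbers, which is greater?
75.7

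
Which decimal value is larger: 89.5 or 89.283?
89.5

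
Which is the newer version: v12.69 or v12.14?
v12.69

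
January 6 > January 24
False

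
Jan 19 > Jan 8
True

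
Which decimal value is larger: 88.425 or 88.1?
88.425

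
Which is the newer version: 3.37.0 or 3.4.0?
3.37.0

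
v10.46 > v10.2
True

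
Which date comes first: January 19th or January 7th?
January 7th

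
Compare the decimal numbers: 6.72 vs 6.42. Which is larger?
6.72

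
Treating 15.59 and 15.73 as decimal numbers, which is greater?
15.73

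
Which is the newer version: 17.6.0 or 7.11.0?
17.6.0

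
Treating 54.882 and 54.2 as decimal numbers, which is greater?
54.882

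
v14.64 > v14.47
True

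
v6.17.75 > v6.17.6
True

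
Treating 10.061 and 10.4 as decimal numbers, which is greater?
10.4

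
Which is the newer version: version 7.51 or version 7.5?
version 7.51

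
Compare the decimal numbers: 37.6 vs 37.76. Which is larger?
37.76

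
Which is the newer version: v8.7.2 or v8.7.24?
v8.7.24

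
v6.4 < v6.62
True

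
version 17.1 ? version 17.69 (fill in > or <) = <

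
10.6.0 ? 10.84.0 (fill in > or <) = <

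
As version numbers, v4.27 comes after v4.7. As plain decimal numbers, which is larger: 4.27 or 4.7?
4.7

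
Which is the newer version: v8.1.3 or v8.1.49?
v8.1.49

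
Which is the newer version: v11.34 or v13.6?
v13.6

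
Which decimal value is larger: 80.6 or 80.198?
80.6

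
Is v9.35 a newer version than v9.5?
Yes. Version numbers are compared segment by segment as integers, not as decimals: minor version 35 > 5, so v9.35 > v9.5 (even though the decimal 9.35 < 9.5).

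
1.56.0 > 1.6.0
True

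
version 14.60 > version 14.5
True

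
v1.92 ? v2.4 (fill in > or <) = <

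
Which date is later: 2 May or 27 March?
2 May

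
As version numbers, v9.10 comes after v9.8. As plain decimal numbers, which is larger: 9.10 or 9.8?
9.8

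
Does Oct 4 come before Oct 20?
Yes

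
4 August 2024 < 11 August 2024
True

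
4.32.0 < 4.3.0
False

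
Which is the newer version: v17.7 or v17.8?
v17.8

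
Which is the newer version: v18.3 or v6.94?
v18.3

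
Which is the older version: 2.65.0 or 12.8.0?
2.65.0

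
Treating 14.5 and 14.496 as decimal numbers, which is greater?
14.5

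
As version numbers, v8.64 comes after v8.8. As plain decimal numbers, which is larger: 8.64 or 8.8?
8.8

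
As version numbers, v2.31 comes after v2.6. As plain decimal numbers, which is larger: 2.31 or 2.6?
2.6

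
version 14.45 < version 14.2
False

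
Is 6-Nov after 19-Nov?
No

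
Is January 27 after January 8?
Yes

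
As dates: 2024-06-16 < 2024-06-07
False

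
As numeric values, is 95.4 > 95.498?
False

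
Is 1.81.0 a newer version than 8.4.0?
No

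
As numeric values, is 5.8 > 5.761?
True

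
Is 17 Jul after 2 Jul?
Yes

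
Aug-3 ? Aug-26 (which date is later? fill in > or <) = <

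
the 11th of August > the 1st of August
True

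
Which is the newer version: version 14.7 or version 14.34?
version 14.34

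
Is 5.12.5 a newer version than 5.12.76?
No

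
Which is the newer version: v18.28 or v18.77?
v18.77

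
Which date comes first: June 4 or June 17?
June 4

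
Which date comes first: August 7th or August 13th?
August 7th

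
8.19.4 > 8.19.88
False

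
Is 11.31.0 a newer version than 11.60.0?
No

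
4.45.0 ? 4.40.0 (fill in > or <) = >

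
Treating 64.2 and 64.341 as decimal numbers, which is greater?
64.341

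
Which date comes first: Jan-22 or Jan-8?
Jan-8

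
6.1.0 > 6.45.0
False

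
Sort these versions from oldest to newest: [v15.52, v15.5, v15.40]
[v15.5, v15.40, v15.52]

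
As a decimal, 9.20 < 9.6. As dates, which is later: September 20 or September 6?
September 20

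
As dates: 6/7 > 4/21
True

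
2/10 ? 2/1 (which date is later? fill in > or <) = >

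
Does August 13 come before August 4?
No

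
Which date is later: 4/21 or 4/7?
4/21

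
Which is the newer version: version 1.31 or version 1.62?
version 1.62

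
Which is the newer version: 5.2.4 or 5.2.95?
5.2.95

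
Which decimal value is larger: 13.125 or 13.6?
13.6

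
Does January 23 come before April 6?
Yes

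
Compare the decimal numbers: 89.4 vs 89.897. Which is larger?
89.897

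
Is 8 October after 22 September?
Yes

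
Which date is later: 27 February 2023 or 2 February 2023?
27 February 2023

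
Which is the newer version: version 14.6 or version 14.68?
version 14.68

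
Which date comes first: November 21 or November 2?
November 2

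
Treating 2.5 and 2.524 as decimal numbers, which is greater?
2.524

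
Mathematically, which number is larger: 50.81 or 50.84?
50.84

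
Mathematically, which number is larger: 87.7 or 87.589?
87.7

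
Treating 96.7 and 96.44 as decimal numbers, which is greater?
96.7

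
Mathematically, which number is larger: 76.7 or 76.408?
76.7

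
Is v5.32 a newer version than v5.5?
Yes. Version numbers are compared segment by segment as integers, not as decimals: minor version 32 > 5, so v5.32 > v5.5 (even though the decimal 5.32 < 5.5).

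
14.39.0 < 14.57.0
True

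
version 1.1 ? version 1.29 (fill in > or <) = <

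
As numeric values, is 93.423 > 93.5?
False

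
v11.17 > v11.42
False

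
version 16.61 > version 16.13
True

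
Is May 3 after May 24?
No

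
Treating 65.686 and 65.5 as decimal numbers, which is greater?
65.686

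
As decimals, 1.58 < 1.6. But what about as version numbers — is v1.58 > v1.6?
True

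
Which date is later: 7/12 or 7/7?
7/12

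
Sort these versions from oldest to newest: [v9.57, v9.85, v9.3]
[v9.3, v9.57, v9.85]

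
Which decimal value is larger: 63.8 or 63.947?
63.947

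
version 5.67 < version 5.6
False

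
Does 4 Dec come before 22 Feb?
No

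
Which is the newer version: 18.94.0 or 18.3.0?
18.94.0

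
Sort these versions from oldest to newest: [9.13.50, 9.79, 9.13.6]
[9.13.6, 9.13.50, 9.79]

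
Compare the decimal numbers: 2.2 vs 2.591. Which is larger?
2.591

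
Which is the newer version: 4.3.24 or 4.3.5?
4.3.24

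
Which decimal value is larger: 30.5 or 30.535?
30.535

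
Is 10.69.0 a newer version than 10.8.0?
Yes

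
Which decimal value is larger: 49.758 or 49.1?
49.758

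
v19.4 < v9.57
False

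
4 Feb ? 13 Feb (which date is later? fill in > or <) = <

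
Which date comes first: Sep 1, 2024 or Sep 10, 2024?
Sep 1, 2024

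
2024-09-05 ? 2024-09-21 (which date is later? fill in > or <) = <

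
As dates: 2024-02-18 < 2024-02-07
False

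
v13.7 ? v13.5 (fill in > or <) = >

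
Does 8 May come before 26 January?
No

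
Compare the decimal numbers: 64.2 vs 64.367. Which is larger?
64.367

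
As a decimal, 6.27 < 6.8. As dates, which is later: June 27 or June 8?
June 27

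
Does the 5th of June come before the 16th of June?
Yes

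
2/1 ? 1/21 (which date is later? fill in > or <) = >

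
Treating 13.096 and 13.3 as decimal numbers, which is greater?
13.3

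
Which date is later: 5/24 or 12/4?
12/4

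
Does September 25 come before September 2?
No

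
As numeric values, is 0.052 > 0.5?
False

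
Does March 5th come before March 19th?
Yes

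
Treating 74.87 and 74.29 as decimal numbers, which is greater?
74.87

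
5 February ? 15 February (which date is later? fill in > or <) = <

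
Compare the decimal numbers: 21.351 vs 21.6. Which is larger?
21.6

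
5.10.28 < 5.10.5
False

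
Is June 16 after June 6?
Yes. Day 16 comes after day 6 in June — this is a date comparison, not a decimal one (the decimal 6.16 would be smaller than 6.6).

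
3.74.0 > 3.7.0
True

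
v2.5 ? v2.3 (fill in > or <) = >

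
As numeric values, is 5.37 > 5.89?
False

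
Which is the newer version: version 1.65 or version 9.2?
version 9.2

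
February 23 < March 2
True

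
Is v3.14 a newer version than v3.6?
Yes. Version numbers are compared segment by segment as integers, not as decimals: minor version 14 > 6, so v3.14 > v3.6 (even though the decimal 3.14 < 3.6).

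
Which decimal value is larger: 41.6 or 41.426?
41.6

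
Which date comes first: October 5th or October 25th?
October 5th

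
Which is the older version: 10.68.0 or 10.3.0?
10.3.0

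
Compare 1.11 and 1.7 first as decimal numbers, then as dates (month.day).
As decimals: 1.11 < 1.7. As dates: 1/11 is later than 1/7 (day 11 > day 7).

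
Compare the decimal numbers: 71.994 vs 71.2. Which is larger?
71.994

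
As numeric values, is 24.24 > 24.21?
True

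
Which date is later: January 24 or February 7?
February 7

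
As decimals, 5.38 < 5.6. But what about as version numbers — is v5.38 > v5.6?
True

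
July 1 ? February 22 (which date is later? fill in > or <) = >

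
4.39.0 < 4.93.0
True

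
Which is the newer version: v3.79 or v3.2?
v3.79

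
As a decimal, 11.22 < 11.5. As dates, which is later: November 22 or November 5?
November 22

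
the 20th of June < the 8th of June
False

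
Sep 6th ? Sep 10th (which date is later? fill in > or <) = <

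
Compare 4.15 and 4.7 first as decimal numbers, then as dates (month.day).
As decimals: 4.15 < 4.7. As dates: 4/15 is later than 4/7 (day 15 > day 7).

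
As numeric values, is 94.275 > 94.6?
False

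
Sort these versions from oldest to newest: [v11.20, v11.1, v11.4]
[v11.1, v11.4, v11.20]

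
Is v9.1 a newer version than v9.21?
No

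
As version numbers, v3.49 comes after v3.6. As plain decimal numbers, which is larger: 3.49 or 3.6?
3.6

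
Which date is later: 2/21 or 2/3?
2/21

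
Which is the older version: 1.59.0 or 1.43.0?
1.43.0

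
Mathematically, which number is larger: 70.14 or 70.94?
70.94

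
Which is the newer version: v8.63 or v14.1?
v14.1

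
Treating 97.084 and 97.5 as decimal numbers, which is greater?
97.5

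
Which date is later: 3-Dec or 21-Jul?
3-Dec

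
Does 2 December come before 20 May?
No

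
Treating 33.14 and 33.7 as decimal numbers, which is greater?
33.7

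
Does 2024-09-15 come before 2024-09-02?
No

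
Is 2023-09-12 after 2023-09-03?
Yes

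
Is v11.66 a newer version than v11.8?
Yes. Version numbers are compared segment by segment as integers, not as decimals: minor version 66 > 8, so v11.66 > v11.8 (even though the decimal 11.66 < 11.8).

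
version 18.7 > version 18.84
False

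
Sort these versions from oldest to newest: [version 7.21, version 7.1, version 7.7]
[version 7.1, version 7.7, version 7.21]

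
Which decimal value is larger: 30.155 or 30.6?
30.6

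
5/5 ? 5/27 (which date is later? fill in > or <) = <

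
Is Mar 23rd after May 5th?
No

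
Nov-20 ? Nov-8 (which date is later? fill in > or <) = >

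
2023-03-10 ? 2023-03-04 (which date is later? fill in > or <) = >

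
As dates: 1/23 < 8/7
True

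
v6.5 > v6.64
False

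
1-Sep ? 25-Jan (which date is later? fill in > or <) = >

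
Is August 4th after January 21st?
Yes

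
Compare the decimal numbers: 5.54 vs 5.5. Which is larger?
5.54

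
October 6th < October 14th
True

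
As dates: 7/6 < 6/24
False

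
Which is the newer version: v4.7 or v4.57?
v4.57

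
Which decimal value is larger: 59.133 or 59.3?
59.3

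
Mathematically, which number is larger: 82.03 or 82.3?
82.3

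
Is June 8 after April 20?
Yes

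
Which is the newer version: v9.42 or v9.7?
v9.42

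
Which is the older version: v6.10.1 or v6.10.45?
v6.10.1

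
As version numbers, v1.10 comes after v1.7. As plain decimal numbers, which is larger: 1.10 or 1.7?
1.7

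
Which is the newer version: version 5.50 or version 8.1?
version 8.1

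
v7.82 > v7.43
True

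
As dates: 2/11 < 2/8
False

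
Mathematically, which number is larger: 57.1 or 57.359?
57.359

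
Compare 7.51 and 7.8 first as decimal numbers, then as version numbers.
As decimals: 7.51 < 7.8. As versions: v7.51 > v7.8 (minor version 51 > 8).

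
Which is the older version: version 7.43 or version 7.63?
version 7.43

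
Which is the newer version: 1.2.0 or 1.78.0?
1.78.0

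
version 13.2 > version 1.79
True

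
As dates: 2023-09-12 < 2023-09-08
False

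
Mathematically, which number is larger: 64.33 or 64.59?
64.59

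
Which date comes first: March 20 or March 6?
March 6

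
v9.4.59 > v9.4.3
True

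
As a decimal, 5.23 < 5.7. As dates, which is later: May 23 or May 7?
May 23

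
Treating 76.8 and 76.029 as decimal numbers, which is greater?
76.8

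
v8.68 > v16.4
False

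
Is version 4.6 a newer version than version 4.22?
No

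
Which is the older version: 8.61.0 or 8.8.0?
8.8.0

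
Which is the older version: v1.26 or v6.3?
v1.26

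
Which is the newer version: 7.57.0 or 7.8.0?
7.57.0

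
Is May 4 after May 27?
No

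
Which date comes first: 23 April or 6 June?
23 April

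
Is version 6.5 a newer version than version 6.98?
No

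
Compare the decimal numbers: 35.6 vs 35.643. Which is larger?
35.643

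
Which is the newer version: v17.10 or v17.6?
v17.10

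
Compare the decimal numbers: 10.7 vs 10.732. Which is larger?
10.732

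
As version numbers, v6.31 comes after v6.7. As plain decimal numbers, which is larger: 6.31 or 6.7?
6.7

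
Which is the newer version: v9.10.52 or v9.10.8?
v9.10.52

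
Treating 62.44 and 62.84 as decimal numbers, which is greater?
62.84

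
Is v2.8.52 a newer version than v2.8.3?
Yes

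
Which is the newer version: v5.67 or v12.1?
v12.1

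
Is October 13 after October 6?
Yes. Day 13 comes after day 6 in October — this is a date comparison, not a decimal one (the decimal 10.13 would be smaller than 10.6).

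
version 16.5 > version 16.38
False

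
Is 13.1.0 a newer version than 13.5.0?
No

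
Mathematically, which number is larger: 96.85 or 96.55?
96.85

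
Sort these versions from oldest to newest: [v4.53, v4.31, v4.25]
[v4.25, v4.31, v4.53]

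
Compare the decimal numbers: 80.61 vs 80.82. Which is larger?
80.82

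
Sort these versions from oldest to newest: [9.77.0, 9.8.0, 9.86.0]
[9.8.0, 9.77.0, 9.86.0]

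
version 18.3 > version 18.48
False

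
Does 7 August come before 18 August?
Yes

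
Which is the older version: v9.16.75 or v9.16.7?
v9.16.7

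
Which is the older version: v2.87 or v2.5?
v2.5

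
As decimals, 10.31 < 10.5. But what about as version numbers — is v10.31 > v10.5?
True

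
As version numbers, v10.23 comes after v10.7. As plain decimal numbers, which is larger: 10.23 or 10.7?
10.7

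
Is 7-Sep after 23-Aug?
Yes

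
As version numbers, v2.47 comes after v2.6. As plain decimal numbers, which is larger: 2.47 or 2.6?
2.6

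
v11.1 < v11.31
True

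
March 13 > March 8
True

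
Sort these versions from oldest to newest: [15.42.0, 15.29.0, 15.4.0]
[15.4.0, 15.29.0, 15.42.0]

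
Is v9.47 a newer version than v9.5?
Yes. Version numbers are compared segment by segment as integers, not as decimals: minor version 47 > 5, so v9.47 > v9.5 (even though the decimal 9.47 < 9.5).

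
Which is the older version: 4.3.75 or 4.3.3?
4.3.3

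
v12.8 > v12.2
True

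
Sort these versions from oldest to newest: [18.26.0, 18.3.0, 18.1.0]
[18.1.0, 18.3.0, 18.26.0]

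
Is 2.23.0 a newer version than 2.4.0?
Yes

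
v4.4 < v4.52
True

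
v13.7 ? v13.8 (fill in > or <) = <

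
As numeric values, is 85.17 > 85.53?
False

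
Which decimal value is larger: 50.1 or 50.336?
50.336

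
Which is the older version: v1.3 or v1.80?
v1.3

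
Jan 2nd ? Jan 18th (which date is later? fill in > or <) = <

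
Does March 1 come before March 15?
Yes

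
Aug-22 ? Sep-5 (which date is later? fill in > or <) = <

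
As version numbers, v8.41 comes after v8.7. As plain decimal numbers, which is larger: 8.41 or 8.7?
8.7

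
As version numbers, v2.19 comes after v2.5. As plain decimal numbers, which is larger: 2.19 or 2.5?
2.5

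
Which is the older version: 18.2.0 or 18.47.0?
18.2.0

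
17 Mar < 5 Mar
False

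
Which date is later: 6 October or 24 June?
6 October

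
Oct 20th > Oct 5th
True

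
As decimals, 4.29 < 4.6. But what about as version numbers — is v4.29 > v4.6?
True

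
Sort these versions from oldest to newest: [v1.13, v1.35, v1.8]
[v1.8, v1.13, v1.35]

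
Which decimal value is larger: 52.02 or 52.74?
52.74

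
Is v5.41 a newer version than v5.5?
Yes. Version numbers are compared segment by segment as integers, not as decimals: minor version 41 > 5, so v5.41 > v5.5 (even though the decimal 5.41 < 5.5).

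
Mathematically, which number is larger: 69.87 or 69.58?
69.87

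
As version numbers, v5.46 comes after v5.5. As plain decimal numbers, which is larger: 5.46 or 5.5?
5.5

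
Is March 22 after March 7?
Yes. Day 22 comes after day 7 in March — this is a date comparison, not a decimal one (the decimal 3.22 would be smaller than 3.7).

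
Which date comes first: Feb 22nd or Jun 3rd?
Feb 22nd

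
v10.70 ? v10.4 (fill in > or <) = >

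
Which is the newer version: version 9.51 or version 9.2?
version 9.51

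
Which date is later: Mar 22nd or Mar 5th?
Mar 22nd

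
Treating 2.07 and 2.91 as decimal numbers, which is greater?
2.91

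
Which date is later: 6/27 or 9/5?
9/5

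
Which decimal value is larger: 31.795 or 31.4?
31.795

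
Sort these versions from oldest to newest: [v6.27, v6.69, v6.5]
[v6.5, v6.27, v6.69]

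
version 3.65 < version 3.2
False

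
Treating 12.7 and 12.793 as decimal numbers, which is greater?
12.793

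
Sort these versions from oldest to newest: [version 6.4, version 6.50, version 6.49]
[version 6.4, version 6.49, version 6.50]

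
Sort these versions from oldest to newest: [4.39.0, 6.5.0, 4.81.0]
[4.39.0, 4.81.0, 6.5.0]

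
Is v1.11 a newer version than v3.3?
No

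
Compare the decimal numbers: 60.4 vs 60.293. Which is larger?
60.4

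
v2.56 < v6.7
True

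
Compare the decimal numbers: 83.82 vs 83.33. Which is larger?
83.82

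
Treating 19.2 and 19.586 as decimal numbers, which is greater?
19.586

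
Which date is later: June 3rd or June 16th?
June 16th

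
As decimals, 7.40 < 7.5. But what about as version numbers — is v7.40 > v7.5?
True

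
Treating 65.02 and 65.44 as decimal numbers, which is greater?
65.44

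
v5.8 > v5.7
True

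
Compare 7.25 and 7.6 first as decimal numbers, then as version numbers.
As decimals: 7.25 < 7.6. As versions: v7.25 > v7.6 (minor version 25 > 6).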